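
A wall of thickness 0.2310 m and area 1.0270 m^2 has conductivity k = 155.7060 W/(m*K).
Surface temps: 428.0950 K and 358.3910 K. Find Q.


dT = 69.7040 K
Q = 155.7060 * 1.0270 * 69.7040 / 0.2310 = 48252.6881 W

48252.6881 W


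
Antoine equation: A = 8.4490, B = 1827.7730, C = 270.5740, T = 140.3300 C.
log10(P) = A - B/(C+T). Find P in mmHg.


C+T = 410.9040
B/(C+T) = 4.4482
log10(P) = 8.4490 - 4.4482 = 4.0008
P = 10^4.0008 = 10019.0088 mmHg

10019.0088 mmHg


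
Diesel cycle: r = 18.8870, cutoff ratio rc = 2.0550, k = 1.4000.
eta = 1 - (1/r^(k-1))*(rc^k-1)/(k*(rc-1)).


r^(k-1) = 3.2394
rc^k = 2.7412
eta = 0.6361 = 63.6088%

63.6088%


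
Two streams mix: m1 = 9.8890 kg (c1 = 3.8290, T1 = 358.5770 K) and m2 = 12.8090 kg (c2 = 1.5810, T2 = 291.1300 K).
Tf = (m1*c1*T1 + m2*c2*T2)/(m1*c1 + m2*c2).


num = 19473.1934
den = 58.1160
Tf = 335.0745 K

335.0745 K


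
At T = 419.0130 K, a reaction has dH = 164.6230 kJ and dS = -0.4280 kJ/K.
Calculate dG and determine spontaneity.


T*dS = 419.0130 * -0.4280 = -179.3376 kJ
dG = 164.6230 + 179.3376 = 343.9606 kJ (non-spontaneous)

dG = 343.9606 kJ, non-spontaneous


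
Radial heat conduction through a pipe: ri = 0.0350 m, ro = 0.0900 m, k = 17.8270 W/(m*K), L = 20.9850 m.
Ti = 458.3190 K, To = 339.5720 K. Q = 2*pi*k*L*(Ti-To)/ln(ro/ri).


dT = 118.7470 K
ln(ro/ri) = 0.9445
Q = 2*pi*17.8270*20.9850*118.7470 / 0.9445 = 295532.6335 W

295532.6335 W


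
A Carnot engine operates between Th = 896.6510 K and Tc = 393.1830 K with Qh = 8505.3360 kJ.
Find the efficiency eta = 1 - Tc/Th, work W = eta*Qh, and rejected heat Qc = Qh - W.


eta = 1 - 393.1830/896.6510 = 0.5615
W = 0.5615 * 8505.3360 = 4775.7316 kJ
Qc = 8505.3360 - 4775.7316 = 3729.6044 kJ

eta = 56.1498%, W = 4775.7316 kJ, Qc = 3729.6044 kJ


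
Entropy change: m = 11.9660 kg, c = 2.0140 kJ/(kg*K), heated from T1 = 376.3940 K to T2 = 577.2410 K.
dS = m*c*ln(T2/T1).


T2/T1 = 1.5336
ln(T2/T1) = 0.4276
dS = 11.9660 * 2.0140 * 0.4276 = 10.3055 kJ/K

10.3055 kJ/K


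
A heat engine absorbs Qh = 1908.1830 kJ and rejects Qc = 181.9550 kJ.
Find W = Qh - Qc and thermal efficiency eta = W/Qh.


W = 1908.1830 - 181.9550 = 1726.2280 kJ
eta = 1726.2280 / 1908.1830 = 0.9046 = 90.4645%

W = 1726.2280 kJ, eta = 90.4645%


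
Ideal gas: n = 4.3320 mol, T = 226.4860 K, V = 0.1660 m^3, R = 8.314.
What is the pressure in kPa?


P = nRT/V = 4.3320 * 8.314 * 226.4860 / 0.1660
= 8157.1759 / 0.1660 = 49139.6141 Pa = 49.1396 kPa

49.1396 kPa


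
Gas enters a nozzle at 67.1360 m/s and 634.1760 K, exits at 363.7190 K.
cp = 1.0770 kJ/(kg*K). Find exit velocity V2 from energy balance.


dT = 270.4570 K
2*cp*1000*dT = 582564.3780
V1^2 = 4507.2425
V2 = sqrt(587071.6205) = 766.2060 m/s

766.2060 m/s


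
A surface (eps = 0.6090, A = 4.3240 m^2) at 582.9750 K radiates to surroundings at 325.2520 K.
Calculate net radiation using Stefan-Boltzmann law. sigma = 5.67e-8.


T^4 = 1.1550e+11
Tsurr^4 = 1.1191e+10
Q = 0.6090 * 5.67e-8 * 4.3240 * 1.0431e+11 = 15574.9364 W

15574.9364 W


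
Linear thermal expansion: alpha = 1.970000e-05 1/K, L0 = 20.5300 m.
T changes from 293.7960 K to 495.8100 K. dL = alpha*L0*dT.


dT = 202.0140 K
dL = 1.970000e-05 * 20.5300 * 202.0140 = 0.081703 m
L_final = 20.611703 m

dL = 0.081703 m


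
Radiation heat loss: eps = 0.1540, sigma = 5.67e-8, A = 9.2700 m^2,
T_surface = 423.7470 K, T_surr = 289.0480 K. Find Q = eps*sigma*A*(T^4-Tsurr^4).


T^4 = 3.2242e+10
Tsurr^4 = 6.9804e+09
Q = 0.1540 * 5.67e-8 * 9.2700 * 2.5262e+10 = 2044.7976 W

2044.7976 W


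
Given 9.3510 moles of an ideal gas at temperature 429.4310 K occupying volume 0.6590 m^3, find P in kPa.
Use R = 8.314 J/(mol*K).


P = nRT/V = 9.3510 * 8.314 * 429.4310 / 0.6590
= 33385.7756 / 0.6590 = 50661.2679 Pa = 50.6613 kPa

50.6613 kPa


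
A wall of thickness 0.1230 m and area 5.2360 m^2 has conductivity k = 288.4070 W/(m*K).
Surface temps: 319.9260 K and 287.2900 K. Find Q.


dT = 32.6360 K
Q = 288.4070 * 5.2360 * 32.6360 / 0.1230 = 400679.6151 W

400679.6151 W


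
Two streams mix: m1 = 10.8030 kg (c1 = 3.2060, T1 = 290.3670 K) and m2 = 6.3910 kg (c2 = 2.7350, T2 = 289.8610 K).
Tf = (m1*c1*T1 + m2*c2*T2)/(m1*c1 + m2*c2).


num = 15123.2841
den = 52.1138
Tf = 290.1973 K

290.1973 K


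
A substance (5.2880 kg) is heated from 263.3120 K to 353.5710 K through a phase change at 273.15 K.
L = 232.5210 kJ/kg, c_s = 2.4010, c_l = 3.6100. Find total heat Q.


Q1 (sensible, solid) = 5.2880 * 2.4010 * 9.8380 = 124.9080 kJ
Q2 (latent) = 5.2880 * 232.5210 = 1229.5710 kJ
Q3 (sensible, liquid) = 5.2880 * 3.6100 * 80.4210 = 1535.2112 kJ
Q_total = 2889.6903 kJ

2889.6903 kJ


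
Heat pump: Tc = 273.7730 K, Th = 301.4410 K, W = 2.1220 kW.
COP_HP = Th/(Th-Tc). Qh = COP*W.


COP = 301.4410 / 27.6680 = 10.8949
Qh = 10.8949 * 2.1220 = 23.1190 kW

COP = 10.8949, Qh = 23.1190 kW


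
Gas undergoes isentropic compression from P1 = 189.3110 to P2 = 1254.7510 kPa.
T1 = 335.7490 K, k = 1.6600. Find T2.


(k-1)/k = 0.3976
(P2/P1)^exp = 2.1212
T2 = 335.7490 * 2.1212 = 712.1774 K

712.1774 K


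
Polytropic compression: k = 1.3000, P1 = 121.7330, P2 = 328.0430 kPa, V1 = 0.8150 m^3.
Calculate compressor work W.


(k-1)/k = 0.2308
(P2/P1)^exp = 1.2570
W = 4.3333 * 121.7330 * 0.8150 * (1.2570 - 1) = 110.5095 kJ

110.5095 kJ


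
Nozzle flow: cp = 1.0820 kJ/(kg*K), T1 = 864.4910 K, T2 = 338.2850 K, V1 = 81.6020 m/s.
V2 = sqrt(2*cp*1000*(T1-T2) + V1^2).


dT = 526.2060 K
2*cp*1000*dT = 1138709.7840
V1^2 = 6658.8864
V2 = sqrt(1145368.6704) = 1070.2190 m/s

1070.2190 m/s


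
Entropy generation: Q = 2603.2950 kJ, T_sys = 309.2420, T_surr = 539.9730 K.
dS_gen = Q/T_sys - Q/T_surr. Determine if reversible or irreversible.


dS_sys = 2603.2950/309.2420 = 8.4183 kJ/K
dS_surr = -2603.2950/539.9730 = -4.8212 kJ/K
dS_gen = 8.4183 - 4.8212 = 3.5972 kJ/K (irreversible)

dS_gen = 3.5972 kJ/K, irreversible


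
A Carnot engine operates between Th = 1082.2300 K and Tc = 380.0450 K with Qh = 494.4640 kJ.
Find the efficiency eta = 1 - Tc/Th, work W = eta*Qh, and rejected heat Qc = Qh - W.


eta = 1 - 380.0450/1082.2300 = 0.6488
W = 0.6488 * 494.4640 = 320.8239 kJ
Qc = 494.4640 - 320.8239 = 173.6401 kJ

eta = 64.8832%, W = 320.8239 kJ, Qc = 173.6401 kJ


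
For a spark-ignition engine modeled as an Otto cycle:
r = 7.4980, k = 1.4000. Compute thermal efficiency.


r^(k-1) = 2.2386
eta = 1 - 1/2.2386 = 0.5533 = 55.3294%

55.3294%


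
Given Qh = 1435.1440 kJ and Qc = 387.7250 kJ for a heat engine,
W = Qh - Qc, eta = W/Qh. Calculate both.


W = 1435.1440 - 387.7250 = 1047.4190 kJ
eta = 1047.4190 / 1435.1440 = 0.7298 = 72.9835%

W = 1047.4190 kJ, eta = 72.9835%


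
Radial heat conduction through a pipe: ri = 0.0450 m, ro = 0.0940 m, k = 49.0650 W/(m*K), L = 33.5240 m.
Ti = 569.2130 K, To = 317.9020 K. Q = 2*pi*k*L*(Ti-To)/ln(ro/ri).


dT = 251.3110 K
ln(ro/ri) = 0.7366
Q = 2*pi*49.0650*33.5240*251.3110 / 0.7366 = 3525885.8523 W

3525885.8523 W


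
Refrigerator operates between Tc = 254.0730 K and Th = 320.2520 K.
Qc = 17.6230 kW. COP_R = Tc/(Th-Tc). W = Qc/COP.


COP = 254.0730 / 66.1790 = 3.8392
W = 17.6230 / 3.8392 = 4.5903 kW

COP = 3.8392, W = 4.5903 kW


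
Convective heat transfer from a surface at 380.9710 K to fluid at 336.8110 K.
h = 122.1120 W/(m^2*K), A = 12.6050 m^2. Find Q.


dT = 44.1600 K
Q = 122.1120 * 12.6050 * 44.1600 = 67972.0329 W

67972.0329 W


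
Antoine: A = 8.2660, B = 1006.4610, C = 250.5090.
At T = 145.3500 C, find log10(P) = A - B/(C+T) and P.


C+T = 395.8590
B/(C+T) = 2.5425
log10(P) = 8.2660 - 2.5425 = 5.7235
P = 10^5.7235 = 529086.3333 mmHg

529086.3333 mmHg


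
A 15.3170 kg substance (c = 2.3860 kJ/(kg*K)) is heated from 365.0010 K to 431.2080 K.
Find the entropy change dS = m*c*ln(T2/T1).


T2/T1 = 1.1814
ln(T2/T1) = 0.1667
dS = 15.3170 * 2.3860 * 0.1667 = 6.0919 kJ/K

6.0919 kJ/K


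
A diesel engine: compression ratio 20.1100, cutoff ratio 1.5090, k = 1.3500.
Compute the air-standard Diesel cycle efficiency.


r^(k-1) = 2.8589
rc^k = 1.7427
eta = 0.6219 = 62.1918%

62.1918%


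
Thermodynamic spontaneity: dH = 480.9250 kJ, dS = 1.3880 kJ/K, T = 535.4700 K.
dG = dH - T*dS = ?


T*dS = 535.4700 * 1.3880 = 743.2324 kJ
dG = 480.9250 - 743.2324 = -262.3074 kJ (spontaneous)

dG = -262.3074 kJ, spontaneous


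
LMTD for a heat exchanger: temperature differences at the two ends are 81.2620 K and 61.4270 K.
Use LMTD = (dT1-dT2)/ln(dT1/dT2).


dT1/dT2 = 1.3229
ln(dT1/dT2) = 0.2798
LMTD = 19.8350 / 0.2798 = 70.8826 K

70.8826 K


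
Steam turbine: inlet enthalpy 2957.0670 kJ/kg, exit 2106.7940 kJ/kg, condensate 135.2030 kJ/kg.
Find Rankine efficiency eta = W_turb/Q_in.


W = 850.2730 kJ/kg
Q_in = 2821.8640 kJ/kg
eta = 0.3013 = 30.1316%

eta = 30.1316%


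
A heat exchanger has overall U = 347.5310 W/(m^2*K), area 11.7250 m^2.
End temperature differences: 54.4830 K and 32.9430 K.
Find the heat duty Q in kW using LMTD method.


LMTD = 42.8137 K
Q = 347.5310 * 11.7250 * 42.8137 = 174457.3255 W = 174.4573 kW

174.4573 kW


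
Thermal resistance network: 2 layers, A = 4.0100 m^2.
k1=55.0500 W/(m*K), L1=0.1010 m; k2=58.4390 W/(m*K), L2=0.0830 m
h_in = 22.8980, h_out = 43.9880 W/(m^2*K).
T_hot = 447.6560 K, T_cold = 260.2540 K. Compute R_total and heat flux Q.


R_conv_in = 1/(22.8980*4.0100) = 0.0109
R_1 = 0.1010/(55.0500*4.0100) = 0.0005
R_2 = 0.0830/(58.4390*4.0100) = 0.0004
R_conv_out = 1/(43.9880*4.0100) = 0.0057
R_total = 0.0174 K/W
Q = 187.4020 / 0.0174 = 10787.7953 W

R_total = 0.0174 K/W, Q = 10787.7953 W


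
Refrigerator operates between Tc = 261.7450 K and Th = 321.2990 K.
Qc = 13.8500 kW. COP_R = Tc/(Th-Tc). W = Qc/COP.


COP = 261.7450 / 59.5540 = 4.3951
W = 13.8500 / 4.3951 = 3.1512 kW

COP = 4.3951, W = 3.1512 kW


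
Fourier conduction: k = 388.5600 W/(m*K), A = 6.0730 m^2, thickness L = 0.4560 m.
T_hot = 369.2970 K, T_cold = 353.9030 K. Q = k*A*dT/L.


dT = 15.3940 K
Q = 388.5600 * 6.0730 * 15.3940 / 0.4560 = 79661.4140 W

79661.4140 W


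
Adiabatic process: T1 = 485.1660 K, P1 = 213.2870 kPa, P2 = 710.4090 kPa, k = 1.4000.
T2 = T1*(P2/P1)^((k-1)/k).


(k-1)/k = 0.2857
(P2/P1)^exp = 1.4103
T2 = 485.1660 * 1.4103 = 684.2088 K

684.2088 K


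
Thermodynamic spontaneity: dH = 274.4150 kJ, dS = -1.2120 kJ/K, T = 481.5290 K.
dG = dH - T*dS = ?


T*dS = 481.5290 * -1.2120 = -583.6131 kJ
dG = 274.4150 + 583.6131 = 858.0281 kJ (non-spontaneous)

dG = 858.0281 kJ, non-spontaneous


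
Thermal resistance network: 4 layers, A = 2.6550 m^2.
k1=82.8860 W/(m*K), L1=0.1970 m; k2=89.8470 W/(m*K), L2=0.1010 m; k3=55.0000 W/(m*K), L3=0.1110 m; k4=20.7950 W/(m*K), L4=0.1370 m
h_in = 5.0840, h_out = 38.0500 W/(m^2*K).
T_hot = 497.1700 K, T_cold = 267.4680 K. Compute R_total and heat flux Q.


R_conv_in = 1/(5.0840*2.6550) = 0.0741
R_1 = 0.1970/(82.8860*2.6550) = 0.0009
R_2 = 0.1010/(89.8470*2.6550) = 0.0004
R_3 = 0.1110/(55.0000*2.6550) = 0.0008
R_4 = 0.1370/(20.7950*2.6550) = 0.0025
R_conv_out = 1/(38.0500*2.6550) = 0.0099
R_total = 0.0885 K/W
Q = 229.7020 / 0.0885 = 2594.2175 W

R_total = 0.0885 K/W, Q = 2594.2175 W


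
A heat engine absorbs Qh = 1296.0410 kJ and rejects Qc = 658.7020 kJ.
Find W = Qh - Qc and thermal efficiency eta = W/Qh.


W = 1296.0410 - 658.7020 = 637.3390 kJ
eta = 637.3390 / 1296.0410 = 0.4918 = 49.1758%

W = 637.3390 kJ, eta = 49.1758%


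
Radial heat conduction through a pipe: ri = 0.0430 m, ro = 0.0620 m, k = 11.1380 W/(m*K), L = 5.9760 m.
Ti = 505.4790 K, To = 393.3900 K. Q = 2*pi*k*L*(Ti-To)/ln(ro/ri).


dT = 112.0890 K
ln(ro/ri) = 0.3659
Q = 2*pi*11.1380*5.9760*112.0890 / 0.3659 = 128102.4933 W

128102.4933 W


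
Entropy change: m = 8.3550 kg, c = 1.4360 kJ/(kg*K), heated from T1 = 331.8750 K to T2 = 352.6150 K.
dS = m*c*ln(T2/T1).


T2/T1 = 1.0625
ln(T2/T1) = 0.0606
dS = 8.3550 * 1.4360 * 0.0606 = 0.7273 kJ/K

0.7273 kJ/K


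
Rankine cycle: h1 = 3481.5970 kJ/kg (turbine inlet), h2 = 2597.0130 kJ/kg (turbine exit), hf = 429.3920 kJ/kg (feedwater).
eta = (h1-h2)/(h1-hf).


W = 884.5840 kJ/kg
Q_in = 3052.2050 kJ/kg
eta = 0.2898 = 28.9818%

eta = 28.9818%


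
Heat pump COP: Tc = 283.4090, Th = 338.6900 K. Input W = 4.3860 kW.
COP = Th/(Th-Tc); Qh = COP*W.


COP = 338.6900 / 55.2810 = 6.1267
Qh = 6.1267 * 4.3860 = 26.8717 kW

COP = 6.1267, Qh = 26.8717 kW


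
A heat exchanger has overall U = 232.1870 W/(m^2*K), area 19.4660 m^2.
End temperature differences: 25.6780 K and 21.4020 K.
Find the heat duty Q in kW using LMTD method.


LMTD = 23.4751 K
Q = 232.1870 * 19.4660 * 23.4751 = 106101.7676 W = 106.1018 kW

106.1018 kW


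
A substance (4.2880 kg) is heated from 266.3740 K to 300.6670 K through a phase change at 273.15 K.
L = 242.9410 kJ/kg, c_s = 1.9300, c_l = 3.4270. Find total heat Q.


Q1 (sensible, solid) = 4.2880 * 1.9300 * 6.7760 = 56.0771 kJ
Q2 (latent) = 4.2880 * 242.9410 = 1041.7310 kJ
Q3 (sensible, liquid) = 4.2880 * 3.4270 * 27.5170 = 404.3617 kJ
Q_total = 1502.1698 kJ

1502.1698 kJ


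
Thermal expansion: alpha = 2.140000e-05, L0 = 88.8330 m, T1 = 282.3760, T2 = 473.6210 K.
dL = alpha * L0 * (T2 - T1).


dT = 191.2450 K
dL = 2.140000e-05 * 88.8330 * 191.2450 = 0.363562 m
L_final = 89.196562 m

dL = 0.363562 m


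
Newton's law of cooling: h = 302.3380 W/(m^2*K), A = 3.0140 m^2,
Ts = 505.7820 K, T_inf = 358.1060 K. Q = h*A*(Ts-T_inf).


dT = 147.6760 K
Q = 302.3380 * 3.0140 * 147.6760 = 134569.2724 W

134569.2724 W


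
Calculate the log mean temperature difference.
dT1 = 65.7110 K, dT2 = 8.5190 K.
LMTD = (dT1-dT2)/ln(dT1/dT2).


dT1/dT2 = 7.7135
ln(dT1/dT2) = 2.0430
LMTD = 57.1920 / 2.0430 = 27.9946 K

27.9946 K


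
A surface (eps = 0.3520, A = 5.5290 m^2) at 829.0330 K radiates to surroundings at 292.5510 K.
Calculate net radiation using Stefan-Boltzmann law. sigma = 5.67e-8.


T^4 = 4.7238e+11
Tsurr^4 = 7.3250e+09
Q = 0.3520 * 5.67e-8 * 5.5290 * 4.6505e+11 = 51318.3110 W

51318.3110 W


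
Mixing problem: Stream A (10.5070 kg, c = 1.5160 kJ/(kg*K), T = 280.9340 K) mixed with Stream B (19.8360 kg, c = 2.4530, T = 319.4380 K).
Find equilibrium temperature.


num = 20018.0096
den = 64.5863
Tf = 309.9419 K

309.9419 K


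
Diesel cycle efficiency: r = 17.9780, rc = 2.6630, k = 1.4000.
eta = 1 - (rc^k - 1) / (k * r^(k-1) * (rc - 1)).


r^(k-1) = 3.1761
rc^k = 3.9402
eta = 0.6024 = 60.2386%

60.2386%


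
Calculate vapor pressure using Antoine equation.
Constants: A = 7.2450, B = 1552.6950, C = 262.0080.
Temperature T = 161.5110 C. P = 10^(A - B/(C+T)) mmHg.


C+T = 423.5190
B/(C+T) = 3.6662
log10(P) = 7.2450 - 3.6662 = 3.5788
P = 10^3.5788 = 3791.6170 mmHg

3791.6170 mmHg


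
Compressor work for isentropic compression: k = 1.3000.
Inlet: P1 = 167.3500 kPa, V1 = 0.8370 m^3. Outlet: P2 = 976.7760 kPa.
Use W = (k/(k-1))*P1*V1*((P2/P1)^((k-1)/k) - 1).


(k-1)/k = 0.2308
(P2/P1)^exp = 1.5025
W = 4.3333 * 167.3500 * 0.8370 * (1.5025 - 1) = 304.9937 kJ

304.9937 kJ


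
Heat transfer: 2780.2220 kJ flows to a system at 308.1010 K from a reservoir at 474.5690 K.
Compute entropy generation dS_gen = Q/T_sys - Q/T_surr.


dS_sys = 2780.2220/308.1010 = 9.0237 kJ/K
dS_surr = -2780.2220/474.5690 = -5.8584 kJ/K
dS_gen = 9.0237 - 5.8584 = 3.1653 kJ/K (irreversible)

dS_gen = 3.1653 kJ/K, irreversible


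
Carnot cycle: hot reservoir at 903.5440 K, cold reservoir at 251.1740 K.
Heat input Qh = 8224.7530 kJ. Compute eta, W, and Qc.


eta = 1 - 251.1740/903.5440 = 0.7220
W = 0.7220 * 8224.7530 = 5938.3739 kJ
Qc = 8224.7530 - 5938.3739 = 2286.3791 kJ

eta = 72.2012%, W = 5938.3739 kJ, Qc = 2286.3791 kJ


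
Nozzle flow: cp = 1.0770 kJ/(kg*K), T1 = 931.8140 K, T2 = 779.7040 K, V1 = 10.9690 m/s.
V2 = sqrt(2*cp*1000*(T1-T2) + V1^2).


dT = 152.1100 K
2*cp*1000*dT = 327644.9400
V1^2 = 120.3190
V2 = sqrt(327765.2590) = 572.5079 m/s

572.5079 m/s


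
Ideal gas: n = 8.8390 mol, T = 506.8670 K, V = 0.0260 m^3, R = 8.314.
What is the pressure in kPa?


P = nRT/V = 8.8390 * 8.314 * 506.8670 / 0.0260
= 37248.3613 / 0.0260 = 1432629.2804 Pa = 1432.6293 kPa

1432.6293 kPa


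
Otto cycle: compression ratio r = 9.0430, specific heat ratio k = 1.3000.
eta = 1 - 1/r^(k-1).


r^(k-1) = 1.9359
eta = 1 - 1/1.9359 = 0.4835 = 48.3457%

48.3457%


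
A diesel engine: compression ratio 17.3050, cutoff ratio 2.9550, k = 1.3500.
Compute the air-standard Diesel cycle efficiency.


r^(k-1) = 2.7124
rc^k = 4.3177
eta = 0.5366 = 53.6557%

53.6557%


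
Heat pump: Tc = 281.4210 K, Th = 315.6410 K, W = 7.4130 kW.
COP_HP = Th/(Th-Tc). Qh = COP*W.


COP = 315.6410 / 34.2200 = 9.2239
Qh = 9.2239 * 7.4130 = 68.3766 kW

COP = 9.2239, Qh = 68.3766 kW


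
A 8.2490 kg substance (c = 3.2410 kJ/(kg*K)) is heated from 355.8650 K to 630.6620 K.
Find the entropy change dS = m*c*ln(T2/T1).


T2/T1 = 1.7722
ln(T2/T1) = 0.5722
dS = 8.2490 * 3.2410 * 0.5722 = 15.2983 kJ/K

15.2983 kJ/K


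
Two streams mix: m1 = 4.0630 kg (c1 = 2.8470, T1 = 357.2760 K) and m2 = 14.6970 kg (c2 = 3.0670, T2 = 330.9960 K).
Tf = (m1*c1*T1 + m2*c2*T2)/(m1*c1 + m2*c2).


num = 19052.6165
den = 56.6431
Tf = 336.3628 K

336.3628 K


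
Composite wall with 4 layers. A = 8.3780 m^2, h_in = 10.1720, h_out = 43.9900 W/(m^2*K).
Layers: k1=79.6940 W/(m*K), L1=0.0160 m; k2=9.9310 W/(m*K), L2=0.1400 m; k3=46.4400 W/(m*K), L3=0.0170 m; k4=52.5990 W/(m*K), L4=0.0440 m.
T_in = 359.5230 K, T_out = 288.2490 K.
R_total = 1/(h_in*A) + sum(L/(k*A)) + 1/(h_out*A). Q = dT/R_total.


R_conv_in = 1/(10.1720*8.3780) = 0.0117
R_1 = 0.0160/(79.6940*8.3780) = 2.3964e-05
R_2 = 0.1400/(9.9310*8.3780) = 0.0017
R_3 = 0.0170/(46.4400*8.3780) = 4.3693e-05
R_4 = 0.0440/(52.5990*8.3780) = 9.9847e-05
R_conv_out = 1/(43.9900*8.3780) = 0.0027
R_total = 0.0163 K/W
Q = 71.2740 / 0.0163 = 4373.2547 W

R_total = 0.0163 K/W, Q = 4373.2547 W


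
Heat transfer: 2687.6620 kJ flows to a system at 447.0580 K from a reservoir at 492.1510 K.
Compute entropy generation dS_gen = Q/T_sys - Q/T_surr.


dS_sys = 2687.6620/447.0580 = 6.0119 kJ/K
dS_surr = -2687.6620/492.1510 = -5.4611 kJ/K
dS_gen = 6.0119 - 5.4611 = 0.5508 kJ/K (irreversible)

dS_gen = 0.5508 kJ/K, irreversible


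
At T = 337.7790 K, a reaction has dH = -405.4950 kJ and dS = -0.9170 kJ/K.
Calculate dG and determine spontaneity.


T*dS = 337.7790 * -0.9170 = -309.7433 kJ
dG = -405.4950 + 309.7433 = -95.7517 kJ (spontaneous)

dG = -95.7517 kJ, spontaneous


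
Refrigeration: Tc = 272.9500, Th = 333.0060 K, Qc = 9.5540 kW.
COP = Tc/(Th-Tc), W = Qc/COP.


COP = 272.9500 / 60.0560 = 4.5449
W = 9.5540 / 4.5449 = 2.1021 kW

COP = 4.5449, W = 2.1021 kW


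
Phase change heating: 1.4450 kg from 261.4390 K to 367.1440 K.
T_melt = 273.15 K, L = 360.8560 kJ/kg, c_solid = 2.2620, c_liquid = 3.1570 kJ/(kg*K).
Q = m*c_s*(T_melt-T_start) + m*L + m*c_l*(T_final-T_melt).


Q1 (sensible, solid) = 1.4450 * 2.2620 * 11.7110 = 38.2785 kJ
Q2 (latent) = 1.4450 * 360.8560 = 521.4369 kJ
Q3 (sensible, liquid) = 1.4450 * 3.1570 * 93.9940 = 428.7879 kJ
Q_total = 988.5033 kJ

988.5033 kJ


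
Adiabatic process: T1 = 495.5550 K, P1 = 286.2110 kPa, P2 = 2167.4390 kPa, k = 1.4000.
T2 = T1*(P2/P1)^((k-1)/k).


(k-1)/k = 0.2857
(P2/P1)^exp = 1.7833
T2 = 495.5550 * 1.7833 = 883.7088 K

883.7088 K


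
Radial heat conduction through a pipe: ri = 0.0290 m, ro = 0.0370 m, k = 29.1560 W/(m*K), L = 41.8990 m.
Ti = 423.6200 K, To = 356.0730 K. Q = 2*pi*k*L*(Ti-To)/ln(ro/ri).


dT = 67.5470 K
ln(ro/ri) = 0.2436
Q = 2*pi*29.1560*41.8990*67.5470 / 0.2436 = 2128143.3652 W

2128143.3652 W


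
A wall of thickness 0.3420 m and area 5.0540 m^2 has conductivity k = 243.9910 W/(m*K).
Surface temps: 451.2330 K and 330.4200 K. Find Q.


dT = 120.8130 K
Q = 243.9910 * 5.0540 * 120.8130 / 0.3420 = 435608.7625 W

435608.7625 W


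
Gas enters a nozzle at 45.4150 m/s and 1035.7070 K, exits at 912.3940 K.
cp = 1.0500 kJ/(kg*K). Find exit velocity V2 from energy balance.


dT = 123.3130 K
2*cp*1000*dT = 258957.3000
V1^2 = 2062.5222
V2 = sqrt(261019.8222) = 510.9010 m/s

510.9010 m/s


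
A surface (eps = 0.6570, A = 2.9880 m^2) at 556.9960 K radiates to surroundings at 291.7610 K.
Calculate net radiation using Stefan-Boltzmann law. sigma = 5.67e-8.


T^4 = 9.6252e+10
Tsurr^4 = 7.2462e+09
Q = 0.6570 * 5.67e-8 * 2.9880 * 8.9005e+10 = 9907.0844 W

9907.0844 W


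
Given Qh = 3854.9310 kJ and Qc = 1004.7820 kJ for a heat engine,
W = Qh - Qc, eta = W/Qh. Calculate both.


W = 3854.9310 - 1004.7820 = 2850.1490 kJ
eta = 2850.1490 / 3854.9310 = 0.7394 = 73.9351%

W = 2850.1490 kJ, eta = 73.9351%


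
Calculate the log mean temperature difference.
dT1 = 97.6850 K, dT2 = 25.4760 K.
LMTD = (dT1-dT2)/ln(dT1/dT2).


dT1/dT2 = 3.8344
ln(dT1/dT2) = 1.3440
LMTD = 72.2090 / 1.3440 = 53.7265 K

53.7265 K


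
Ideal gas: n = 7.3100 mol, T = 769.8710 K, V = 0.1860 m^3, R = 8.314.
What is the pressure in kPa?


P = nRT/V = 7.3100 * 8.314 * 769.8710 / 0.1860
= 46789.1718 / 0.1860 = 251554.6870 Pa = 251.5547 kPa

251.5547 kPa


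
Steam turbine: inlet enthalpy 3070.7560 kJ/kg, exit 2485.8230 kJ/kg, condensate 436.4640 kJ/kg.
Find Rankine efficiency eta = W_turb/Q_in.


W = 584.9330 kJ/kg
Q_in = 2634.2920 kJ/kg
eta = 0.2220 = 22.2046%

eta = 22.2046%


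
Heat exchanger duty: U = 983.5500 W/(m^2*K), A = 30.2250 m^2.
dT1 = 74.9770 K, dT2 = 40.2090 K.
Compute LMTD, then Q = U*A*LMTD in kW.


LMTD = 55.7993 K
Q = 983.5500 * 30.2250 * 55.7993 = 1658789.5758 W = 1658.7896 kW

1658.7896 kW


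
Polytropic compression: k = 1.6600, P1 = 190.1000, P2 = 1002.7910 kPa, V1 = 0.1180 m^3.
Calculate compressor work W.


(k-1)/k = 0.3976
(P2/P1)^exp = 1.9371
W = 2.5152 * 190.1000 * 0.1180 * (1.9371 - 1) = 52.8703 kJ

52.8703 kJ


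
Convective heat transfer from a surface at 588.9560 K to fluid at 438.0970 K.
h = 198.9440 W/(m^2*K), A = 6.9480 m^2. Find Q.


dT = 150.8590 K
Q = 198.9440 * 6.9480 * 150.8590 = 208526.8006 W

208526.8006 W


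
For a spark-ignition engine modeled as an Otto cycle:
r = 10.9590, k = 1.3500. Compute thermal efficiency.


r^(k-1) = 2.3116
eta = 1 - 1/2.3116 = 0.5674 = 56.7406%

56.7406%


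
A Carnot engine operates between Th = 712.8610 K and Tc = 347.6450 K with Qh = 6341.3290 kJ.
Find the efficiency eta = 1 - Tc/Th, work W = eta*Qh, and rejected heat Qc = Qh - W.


eta = 1 - 347.6450/712.8610 = 0.5123
W = 0.5123 * 6341.3290 = 3248.8168 kJ
Qc = 6341.3290 - 3248.8168 = 3092.5122 kJ

eta = 51.2324%, W = 3248.8168 kJ, Qc = 3092.5122 kJ


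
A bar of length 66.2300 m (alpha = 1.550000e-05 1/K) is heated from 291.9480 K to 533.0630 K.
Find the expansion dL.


dT = 241.1150 K
dL = 1.550000e-05 * 66.2300 * 241.1150 = 0.247520 m
L_final = 66.477520 m

dL = 0.247520 m


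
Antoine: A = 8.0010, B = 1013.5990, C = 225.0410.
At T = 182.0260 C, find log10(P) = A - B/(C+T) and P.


C+T = 407.0670
B/(C+T) = 2.4900
log10(P) = 8.0010 - 2.4900 = 5.5110
P = 10^5.5110 = 324335.6362 mmHg

324335.6362 mmHg


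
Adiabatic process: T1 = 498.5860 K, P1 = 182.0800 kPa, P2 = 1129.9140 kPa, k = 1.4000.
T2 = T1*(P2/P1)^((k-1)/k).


(k-1)/k = 0.2857
(P2/P1)^exp = 1.6846
T2 = 498.5860 * 1.6846 = 839.9425 K

839.9425 K


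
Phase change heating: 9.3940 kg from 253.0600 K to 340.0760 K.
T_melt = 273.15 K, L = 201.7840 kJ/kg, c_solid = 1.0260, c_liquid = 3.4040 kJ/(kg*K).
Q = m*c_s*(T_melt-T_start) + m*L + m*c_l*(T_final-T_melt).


Q1 (sensible, solid) = 9.3940 * 1.0260 * 20.0900 = 193.6323 kJ
Q2 (latent) = 9.3940 * 201.7840 = 1895.5589 kJ
Q3 (sensible, liquid) = 9.3940 * 3.4040 * 66.9260 = 2140.1045 kJ
Q_total = 4229.2957 kJ

4229.2957 kJ


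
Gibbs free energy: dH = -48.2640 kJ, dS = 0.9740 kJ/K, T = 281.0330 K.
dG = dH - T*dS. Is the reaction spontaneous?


T*dS = 281.0330 * 0.9740 = 273.7261 kJ
dG = -48.2640 - 273.7261 = -321.9901 kJ (spontaneous)

dG = -321.9901 kJ, spontaneous


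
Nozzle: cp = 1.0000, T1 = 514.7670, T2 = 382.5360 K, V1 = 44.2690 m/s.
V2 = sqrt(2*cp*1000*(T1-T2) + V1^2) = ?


dT = 132.2310 K
2*cp*1000*dT = 264462.0000
V1^2 = 1959.7444
V2 = sqrt(266421.7444) = 516.1606 m/s

516.1606 m/s


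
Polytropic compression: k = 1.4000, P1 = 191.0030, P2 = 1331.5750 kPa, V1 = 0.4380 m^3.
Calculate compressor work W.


(k-1)/k = 0.2857
(P2/P1)^exp = 1.7416
W = 3.5000 * 191.0030 * 0.4380 * (1.7416 - 1) = 217.1481 kJ

217.1481 kJ


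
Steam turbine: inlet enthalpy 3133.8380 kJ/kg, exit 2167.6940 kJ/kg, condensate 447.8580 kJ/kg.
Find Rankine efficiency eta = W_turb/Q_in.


W = 966.1440 kJ/kg
Q_in = 2685.9800 kJ/kg
eta = 0.3597 = 35.9699%

eta = 35.9699%


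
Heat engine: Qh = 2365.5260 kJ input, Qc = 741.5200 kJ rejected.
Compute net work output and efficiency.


W = 2365.5260 - 741.5200 = 1624.0060 kJ
eta = 1624.0060 / 2365.5260 = 0.6865 = 68.6531%

W = 1624.0060 kJ, eta = 68.6531%


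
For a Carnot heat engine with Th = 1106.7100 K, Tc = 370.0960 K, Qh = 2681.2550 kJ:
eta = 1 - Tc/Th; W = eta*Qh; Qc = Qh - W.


eta = 1 - 370.0960/1106.7100 = 0.6656
W = 0.6656 * 2681.2550 = 1784.6138 kJ
Qc = 2681.2550 - 1784.6138 = 896.6412 kJ

eta = 66.5589%, W = 1784.6138 kJ, Qc = 896.6412 kJ


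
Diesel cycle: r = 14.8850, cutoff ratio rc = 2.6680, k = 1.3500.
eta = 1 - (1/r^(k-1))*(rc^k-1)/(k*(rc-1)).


r^(k-1) = 2.5731
rc^k = 3.7614
eta = 0.5234 = 52.3416%

52.3416%


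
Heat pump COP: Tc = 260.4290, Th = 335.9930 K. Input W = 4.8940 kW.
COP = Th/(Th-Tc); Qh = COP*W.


COP = 335.9930 / 75.5640 = 4.4465
Qh = 4.4465 * 4.8940 = 21.7610 kW

COP = 4.4465, Qh = 21.7610 kW


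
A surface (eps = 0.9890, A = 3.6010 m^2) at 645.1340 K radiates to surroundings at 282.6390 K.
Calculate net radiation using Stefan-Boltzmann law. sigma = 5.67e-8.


T^4 = 1.7322e+11
Tsurr^4 = 6.3816e+09
Q = 0.9890 * 5.67e-8 * 3.6010 * 1.6684e+11 = 33689.9440 W

33689.9440 W


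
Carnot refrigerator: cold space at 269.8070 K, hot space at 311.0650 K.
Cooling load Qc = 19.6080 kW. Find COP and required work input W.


COP = 269.8070 / 41.2580 = 6.5395
W = 19.6080 / 6.5395 = 2.9984 kW

COP = 6.5395, W = 2.9984 kW


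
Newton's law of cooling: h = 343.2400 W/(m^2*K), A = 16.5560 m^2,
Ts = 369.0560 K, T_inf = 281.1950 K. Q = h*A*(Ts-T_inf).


dT = 87.8610 K
Q = 343.2400 * 16.5560 * 87.8610 = 499286.0740 W

499286.0740 W


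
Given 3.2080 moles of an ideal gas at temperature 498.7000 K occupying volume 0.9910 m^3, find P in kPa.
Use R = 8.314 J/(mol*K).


P = nRT/V = 3.2080 * 8.314 * 498.7000 / 0.9910
= 13300.9833 / 0.9910 = 13421.7793 Pa = 13.4218 kPa

13.4218 kPa


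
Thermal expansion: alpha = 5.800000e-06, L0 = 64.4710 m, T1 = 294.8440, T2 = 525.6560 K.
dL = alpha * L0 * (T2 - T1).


dT = 230.8120 K
dL = 5.800000e-06 * 64.4710 * 230.8120 = 0.086308 m
L_final = 64.557308 m

dL = 0.086308 m


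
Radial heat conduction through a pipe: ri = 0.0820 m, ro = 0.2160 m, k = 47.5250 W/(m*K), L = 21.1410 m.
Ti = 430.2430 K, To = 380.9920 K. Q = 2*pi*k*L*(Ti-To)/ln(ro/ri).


dT = 49.2510 K
ln(ro/ri) = 0.9686
Q = 2*pi*47.5250*21.1410*49.2510 / 0.9686 = 321008.4171 W

321008.4171 W


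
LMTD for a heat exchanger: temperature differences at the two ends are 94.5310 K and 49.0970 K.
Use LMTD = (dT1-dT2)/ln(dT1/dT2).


dT1/dT2 = 1.9254
ln(dT1/dT2) = 0.6551
LMTD = 45.4340 / 0.6551 = 69.3511 K

69.3511 K


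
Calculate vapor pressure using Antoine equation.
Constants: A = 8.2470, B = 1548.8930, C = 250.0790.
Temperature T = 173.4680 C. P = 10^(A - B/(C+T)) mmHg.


C+T = 423.5470
B/(C+T) = 3.6570
log10(P) = 8.2470 - 3.6570 = 4.5900
P = 10^4.5900 = 38908.4019 mmHg

38908.4019 mmHg


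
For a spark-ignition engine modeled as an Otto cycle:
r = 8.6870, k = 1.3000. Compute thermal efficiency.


r^(k-1) = 1.9128
eta = 1 - 1/1.9128 = 0.4772 = 47.7196%

47.7196%


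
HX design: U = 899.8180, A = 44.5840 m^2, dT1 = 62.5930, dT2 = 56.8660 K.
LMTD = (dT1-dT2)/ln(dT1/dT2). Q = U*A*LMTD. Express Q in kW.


LMTD = 59.6837 K
Q = 899.8180 * 44.5840 * 59.6837 = 2394360.4677 W = 2394.3605 kW

2394.3605 kW


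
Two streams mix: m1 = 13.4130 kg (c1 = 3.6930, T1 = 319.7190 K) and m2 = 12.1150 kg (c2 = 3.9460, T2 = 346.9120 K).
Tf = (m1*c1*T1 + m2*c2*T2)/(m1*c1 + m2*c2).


num = 32421.4300
den = 97.3400
Tf = 333.0741 K

333.0741 K


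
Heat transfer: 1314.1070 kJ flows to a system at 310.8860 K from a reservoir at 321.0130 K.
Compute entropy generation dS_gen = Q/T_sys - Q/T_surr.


dS_sys = 1314.1070/310.8860 = 4.2270 kJ/K
dS_surr = -1314.1070/321.0130 = -4.0936 kJ/K
dS_gen = 4.2270 - 4.0936 = 0.1333 kJ/K (irreversible)

dS_gen = 0.1333 kJ/K, irreversible


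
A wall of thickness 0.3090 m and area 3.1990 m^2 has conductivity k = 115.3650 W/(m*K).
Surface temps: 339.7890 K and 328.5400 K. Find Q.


dT = 11.2490 K
Q = 115.3650 * 3.1990 * 11.2490 / 0.3090 = 13435.1880 W

13435.1880 W


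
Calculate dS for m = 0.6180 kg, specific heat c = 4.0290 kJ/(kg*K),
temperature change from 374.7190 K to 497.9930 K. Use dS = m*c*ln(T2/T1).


T2/T1 = 1.3290
ln(T2/T1) = 0.2844
dS = 0.6180 * 4.0290 * 0.2844 = 0.7082 kJ/K

0.7082 kJ/K


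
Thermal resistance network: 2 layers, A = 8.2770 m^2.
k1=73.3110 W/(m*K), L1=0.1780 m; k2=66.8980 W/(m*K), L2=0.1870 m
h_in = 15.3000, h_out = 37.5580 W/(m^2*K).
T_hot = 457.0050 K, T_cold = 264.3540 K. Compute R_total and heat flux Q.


R_conv_in = 1/(15.3000*8.2770) = 0.0079
R_1 = 0.1780/(73.3110*8.2770) = 0.0003
R_2 = 0.1870/(66.8980*8.2770) = 0.0003
R_conv_out = 1/(37.5580*8.2770) = 0.0032
R_total = 0.0117 K/W
Q = 192.6510 / 0.0117 = 16403.6685 W

R_total = 0.0117 K/W, Q = 16403.6685 W


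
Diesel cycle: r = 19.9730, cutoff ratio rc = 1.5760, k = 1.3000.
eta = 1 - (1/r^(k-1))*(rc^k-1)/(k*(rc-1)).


r^(k-1) = 2.4555
rc^k = 1.8064
eta = 0.5614 = 56.1396%

56.1396%


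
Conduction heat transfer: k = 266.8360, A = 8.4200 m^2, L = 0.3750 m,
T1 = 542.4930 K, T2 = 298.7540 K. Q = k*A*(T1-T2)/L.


dT = 243.7390 K
Q = 266.8360 * 8.4200 * 243.7390 / 0.3750 = 1460327.5231 W

1460327.5231 W


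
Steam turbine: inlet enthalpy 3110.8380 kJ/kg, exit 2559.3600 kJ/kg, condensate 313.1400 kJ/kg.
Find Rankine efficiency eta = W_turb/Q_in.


W = 551.4780 kJ/kg
Q_in = 2797.6980 kJ/kg
eta = 0.1971 = 19.7118%

eta = 19.7118%


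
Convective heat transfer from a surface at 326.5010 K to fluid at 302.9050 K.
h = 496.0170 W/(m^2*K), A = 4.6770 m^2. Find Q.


dT = 23.5960 K
Q = 496.0170 * 4.6770 * 23.5960 = 54739.6881 W

54739.6881 W


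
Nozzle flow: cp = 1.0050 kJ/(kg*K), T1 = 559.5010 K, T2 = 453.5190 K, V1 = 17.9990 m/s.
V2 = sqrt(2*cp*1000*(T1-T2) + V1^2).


dT = 105.9820 K
2*cp*1000*dT = 213023.8200
V1^2 = 323.9640
V2 = sqrt(213347.7840) = 461.8959 m/s

461.8959 m/s


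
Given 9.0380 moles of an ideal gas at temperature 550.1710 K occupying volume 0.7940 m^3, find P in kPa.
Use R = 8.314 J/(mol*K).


P = nRT/V = 9.0380 * 8.314 * 550.1710 / 0.7940
= 41340.9119 / 0.7940 = 52066.6396 Pa = 52.0666 kPa

52.0666 kPa


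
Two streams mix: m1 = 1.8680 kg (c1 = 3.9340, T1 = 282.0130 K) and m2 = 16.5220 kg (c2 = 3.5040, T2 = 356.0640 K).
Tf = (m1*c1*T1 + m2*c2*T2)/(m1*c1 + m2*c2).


num = 22686.0768
den = 65.2418
Tf = 347.7230 K

347.7230 K


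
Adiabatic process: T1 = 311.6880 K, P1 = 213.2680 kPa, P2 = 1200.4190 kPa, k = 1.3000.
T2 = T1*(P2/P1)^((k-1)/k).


(k-1)/k = 0.2308
(P2/P1)^exp = 1.4899
T2 = 311.6880 * 1.4899 = 464.3987 K

464.3987 K


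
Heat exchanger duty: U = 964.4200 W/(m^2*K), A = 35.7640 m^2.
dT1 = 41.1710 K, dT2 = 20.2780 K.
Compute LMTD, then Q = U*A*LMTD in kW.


LMTD = 29.5017 K
Q = 964.4200 * 35.7640 * 29.5017 = 1017556.8121 W = 1017.5568 kW

1017.5568 kW


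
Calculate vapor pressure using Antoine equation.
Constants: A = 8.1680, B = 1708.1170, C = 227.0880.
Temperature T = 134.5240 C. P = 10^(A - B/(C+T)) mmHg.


C+T = 361.6120
B/(C+T) = 4.7236
log10(P) = 8.1680 - 4.7236 = 3.4444
P = 10^3.4444 = 2782.1585 mmHg

2782.1585 mmHg


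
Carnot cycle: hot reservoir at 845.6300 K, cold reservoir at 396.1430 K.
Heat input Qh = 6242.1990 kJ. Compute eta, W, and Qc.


eta = 1 - 396.1430/845.6300 = 0.5315
W = 0.5315 * 6242.1990 = 3317.9846 kJ
Qc = 6242.1990 - 3317.9846 = 2924.2144 kJ

eta = 53.1541%, W = 3317.9846 kJ, Qc = 2924.2144 kJ


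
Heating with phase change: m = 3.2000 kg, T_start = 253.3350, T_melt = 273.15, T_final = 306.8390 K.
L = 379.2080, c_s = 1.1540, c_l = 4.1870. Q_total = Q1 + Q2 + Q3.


Q1 (sensible, solid) = 3.2000 * 1.1540 * 19.8150 = 73.1728 kJ
Q2 (latent) = 3.2000 * 379.2080 = 1213.4656 kJ
Q3 (sensible, liquid) = 3.2000 * 4.1870 * 33.6890 = 451.3787 kJ
Q_total = 1738.0171 kJ

1738.0171 kJ


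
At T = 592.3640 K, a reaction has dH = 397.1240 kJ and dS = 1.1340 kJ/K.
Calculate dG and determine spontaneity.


T*dS = 592.3640 * 1.1340 = 671.7408 kJ
dG = 397.1240 - 671.7408 = -274.6168 kJ (spontaneous)

dG = -274.6168 kJ, spontaneous


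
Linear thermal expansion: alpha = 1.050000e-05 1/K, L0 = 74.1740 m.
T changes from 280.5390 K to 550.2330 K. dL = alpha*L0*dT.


dT = 269.6940 K
dL = 1.050000e-05 * 74.1740 * 269.6940 = 0.210045 m
L_final = 74.384045 m

dL = 0.210045 m


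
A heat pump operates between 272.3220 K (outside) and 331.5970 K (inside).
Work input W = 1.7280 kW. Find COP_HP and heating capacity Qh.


COP = 331.5970 / 59.2750 = 5.5942
Qh = 5.5942 * 1.7280 = 9.6668 kW

COP = 5.5942, Qh = 9.6668 kW


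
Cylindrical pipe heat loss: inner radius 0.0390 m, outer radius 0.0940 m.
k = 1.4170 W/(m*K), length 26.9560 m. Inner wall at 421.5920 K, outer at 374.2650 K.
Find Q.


dT = 47.3270 K
ln(ro/ri) = 0.8797
Q = 2*pi*1.4170*26.9560*47.3270 / 0.8797 = 12911.0984 W

12911.0984 W


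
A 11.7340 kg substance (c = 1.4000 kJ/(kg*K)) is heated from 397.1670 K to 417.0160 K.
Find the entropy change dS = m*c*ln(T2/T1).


T2/T1 = 1.0500
ln(T2/T1) = 0.0488
dS = 11.7340 * 1.4000 * 0.0488 = 0.8011 kJ/K

0.8011 kJ/K


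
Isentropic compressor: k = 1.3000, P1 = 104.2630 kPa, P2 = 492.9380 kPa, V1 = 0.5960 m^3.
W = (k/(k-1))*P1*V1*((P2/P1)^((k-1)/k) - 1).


(k-1)/k = 0.2308
(P2/P1)^exp = 1.4312
W = 4.3333 * 104.2630 * 0.5960 * (1.4312 - 1) = 116.1040 kJ

116.1040 kJ


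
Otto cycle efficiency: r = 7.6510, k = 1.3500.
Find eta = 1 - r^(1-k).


r^(k-1) = 2.0385
eta = 1 - 1/2.0385 = 0.5094 = 50.9433%

50.9433%


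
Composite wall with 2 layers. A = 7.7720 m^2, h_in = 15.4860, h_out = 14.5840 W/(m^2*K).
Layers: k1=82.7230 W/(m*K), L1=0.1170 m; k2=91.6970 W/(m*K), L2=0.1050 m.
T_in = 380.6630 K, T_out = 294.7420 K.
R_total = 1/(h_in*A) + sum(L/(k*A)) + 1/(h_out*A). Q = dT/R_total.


R_conv_in = 1/(15.4860*7.7720) = 0.0083
R_1 = 0.1170/(82.7230*7.7720) = 0.0002
R_2 = 0.1050/(91.6970*7.7720) = 0.0001
R_conv_out = 1/(14.5840*7.7720) = 0.0088
R_total = 0.0175 K/W
Q = 85.9210 / 0.0175 = 4920.9084 W

R_total = 0.0175 K/W, Q = 4920.9084 W


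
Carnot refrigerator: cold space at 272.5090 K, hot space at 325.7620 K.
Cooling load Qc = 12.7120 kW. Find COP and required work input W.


COP = 272.5090 / 53.2530 = 5.1173
W = 12.7120 / 5.1173 = 2.4841 kW

COP = 5.1173, W = 2.4841 kW


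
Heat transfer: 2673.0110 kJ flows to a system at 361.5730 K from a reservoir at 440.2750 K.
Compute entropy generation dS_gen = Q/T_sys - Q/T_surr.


dS_sys = 2673.0110/361.5730 = 7.3927 kJ/K
dS_surr = -2673.0110/440.2750 = -6.0712 kJ/K
dS_gen = 7.3927 - 6.0712 = 1.3215 kJ/K (irreversible)

dS_gen = 1.3215 kJ/K, irreversible


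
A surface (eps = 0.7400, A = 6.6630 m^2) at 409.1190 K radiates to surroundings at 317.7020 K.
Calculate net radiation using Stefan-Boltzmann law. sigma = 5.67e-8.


T^4 = 2.8016e+10
Tsurr^4 = 1.0188e+10
Q = 0.7400 * 5.67e-8 * 6.6630 * 1.7828e+10 = 4984.0295 W

4984.0295 W


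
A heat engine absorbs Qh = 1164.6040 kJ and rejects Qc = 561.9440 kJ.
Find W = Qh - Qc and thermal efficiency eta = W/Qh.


W = 1164.6040 - 561.9440 = 602.6600 kJ
eta = 602.6600 / 1164.6040 = 0.5175 = 51.7481%

W = 602.6600 kJ, eta = 51.7481%


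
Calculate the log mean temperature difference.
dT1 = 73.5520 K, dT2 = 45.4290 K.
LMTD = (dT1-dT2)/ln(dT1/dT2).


dT1/dT2 = 1.6191
ln(dT1/dT2) = 0.4818
LMTD = 28.1230 / 0.4818 = 58.3656 K

58.3656 K


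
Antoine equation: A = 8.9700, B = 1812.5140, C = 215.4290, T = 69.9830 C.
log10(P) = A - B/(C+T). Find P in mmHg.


C+T = 285.4120
B/(C+T) = 6.3505
log10(P) = 8.9700 - 6.3505 = 2.6195
P = 10^2.6195 = 416.3726 mmHg

416.3726 mmHg


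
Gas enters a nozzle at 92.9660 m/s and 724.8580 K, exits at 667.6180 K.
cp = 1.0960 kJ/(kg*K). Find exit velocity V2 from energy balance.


dT = 57.2400 K
2*cp*1000*dT = 125470.0800
V1^2 = 8642.6772
V2 = sqrt(134112.7572) = 366.2141 m/s

366.2141 m/s


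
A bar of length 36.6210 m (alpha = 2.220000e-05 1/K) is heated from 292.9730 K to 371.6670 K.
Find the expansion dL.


dT = 78.6940 K
dL = 2.220000e-05 * 36.6210 * 78.6940 = 0.063977 m
L_final = 36.684977 m

dL = 0.063977 m


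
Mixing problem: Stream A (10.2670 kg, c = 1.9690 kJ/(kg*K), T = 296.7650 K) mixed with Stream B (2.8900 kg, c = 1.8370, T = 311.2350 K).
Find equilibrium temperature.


num = 7651.6439
den = 25.5247
Tf = 299.7746 K

299.7746 K


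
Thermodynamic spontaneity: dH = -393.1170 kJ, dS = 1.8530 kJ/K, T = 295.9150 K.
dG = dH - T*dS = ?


T*dS = 295.9150 * 1.8530 = 548.3305 kJ
dG = -393.1170 - 548.3305 = -941.4475 kJ (spontaneous)

dG = -941.4475 kJ, spontaneous


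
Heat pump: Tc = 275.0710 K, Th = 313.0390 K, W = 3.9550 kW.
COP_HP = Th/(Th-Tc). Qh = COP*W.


COP = 313.0390 / 37.9680 = 8.2448
Qh = 8.2448 * 3.9550 = 32.6082 kW

COP = 8.2448, Qh = 32.6082 kW


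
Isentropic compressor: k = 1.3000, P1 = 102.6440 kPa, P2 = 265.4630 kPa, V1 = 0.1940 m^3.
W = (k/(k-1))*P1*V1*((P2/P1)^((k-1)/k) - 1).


(k-1)/k = 0.2308
(P2/P1)^exp = 1.2452
W = 4.3333 * 102.6440 * 0.1940 * (1.2452 - 1) = 21.1563 kJ

21.1563 kJ


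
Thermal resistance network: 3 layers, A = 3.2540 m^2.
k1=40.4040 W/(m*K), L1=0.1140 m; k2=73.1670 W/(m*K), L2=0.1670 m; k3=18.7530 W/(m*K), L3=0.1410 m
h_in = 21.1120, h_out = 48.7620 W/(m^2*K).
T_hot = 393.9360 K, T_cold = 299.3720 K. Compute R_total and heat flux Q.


R_conv_in = 1/(21.1120*3.2540) = 0.0146
R_1 = 0.1140/(40.4040*3.2540) = 0.0009
R_2 = 0.1670/(73.1670*3.2540) = 0.0007
R_3 = 0.1410/(18.7530*3.2540) = 0.0023
R_conv_out = 1/(48.7620*3.2540) = 0.0063
R_total = 0.0247 K/W
Q = 94.5640 / 0.0247 = 3822.6450 W

R_total = 0.0247 K/W, Q = 3822.6450 W


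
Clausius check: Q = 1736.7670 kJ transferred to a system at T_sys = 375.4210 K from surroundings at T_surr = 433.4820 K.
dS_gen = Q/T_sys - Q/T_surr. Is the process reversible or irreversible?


dS_sys = 1736.7670/375.4210 = 4.6262 kJ/K
dS_surr = -1736.7670/433.4820 = -4.0065 kJ/K
dS_gen = 4.6262 - 4.0065 = 0.6196 kJ/K (irreversible)

dS_gen = 0.6196 kJ/K, irreversible


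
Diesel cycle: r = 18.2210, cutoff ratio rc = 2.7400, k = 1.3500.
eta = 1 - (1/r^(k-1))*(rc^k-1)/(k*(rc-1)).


r^(k-1) = 2.7619
rc^k = 3.8991
eta = 0.5531 = 55.3133%

55.3133%


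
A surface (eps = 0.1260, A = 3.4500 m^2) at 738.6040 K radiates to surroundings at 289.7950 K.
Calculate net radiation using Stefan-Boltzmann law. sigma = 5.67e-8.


T^4 = 2.9761e+11
Tsurr^4 = 7.0528e+09
Q = 0.1260 * 5.67e-8 * 3.4500 * 2.9056e+11 = 7161.4897 W

7161.4897 W


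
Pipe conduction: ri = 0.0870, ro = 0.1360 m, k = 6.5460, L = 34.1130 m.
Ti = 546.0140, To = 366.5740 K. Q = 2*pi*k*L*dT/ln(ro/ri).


dT = 179.4400 K
ln(ro/ri) = 0.4467
Q = 2*pi*6.5460*34.1130*179.4400 / 0.4467 = 563551.5204 W

563551.5204 W


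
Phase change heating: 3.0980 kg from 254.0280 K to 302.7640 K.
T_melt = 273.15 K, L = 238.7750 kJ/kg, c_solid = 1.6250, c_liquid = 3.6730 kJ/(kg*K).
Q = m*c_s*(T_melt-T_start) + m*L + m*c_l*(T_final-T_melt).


Q1 (sensible, solid) = 3.0980 * 1.6250 * 19.1220 = 96.2649 kJ
Q2 (latent) = 3.0980 * 238.7750 = 739.7250 kJ
Q3 (sensible, liquid) = 3.0980 * 3.6730 * 29.6140 = 336.9763 kJ
Q_total = 1172.9662 kJ

1172.9662 kJ
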